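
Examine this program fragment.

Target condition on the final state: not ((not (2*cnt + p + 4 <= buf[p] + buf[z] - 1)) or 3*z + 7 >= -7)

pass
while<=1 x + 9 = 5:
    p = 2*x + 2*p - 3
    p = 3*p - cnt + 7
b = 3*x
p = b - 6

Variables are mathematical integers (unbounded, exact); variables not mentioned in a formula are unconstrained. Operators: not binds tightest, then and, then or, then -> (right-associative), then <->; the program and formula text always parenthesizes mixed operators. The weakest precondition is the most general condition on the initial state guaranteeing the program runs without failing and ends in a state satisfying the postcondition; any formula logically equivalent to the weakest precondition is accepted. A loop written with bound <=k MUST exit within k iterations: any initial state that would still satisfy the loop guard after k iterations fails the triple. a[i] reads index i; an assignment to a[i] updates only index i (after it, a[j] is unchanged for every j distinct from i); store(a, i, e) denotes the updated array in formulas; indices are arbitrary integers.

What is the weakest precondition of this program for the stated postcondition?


Working backward. After the program, the postcondition not ((not (2*cnt + p + 4 <= buf[p] + buf[z] - 1)) or 3*z + 7 >= -7) must hold; in canonical form it is not ((not (2*cnt + p <= buf[p] + buf[z] - 5)) or 3*z >= -14).
Before p := b - 6: not ((not (b + 2*cnt <= buf[b - 6] + buf[z] + 1)) or 3*z >= -14)
Before b := 3*x: not ((not (2*cnt + 3*x <= buf[3*x - 6] + buf[z] + 1)) or 3*z >= -14)
Before the loop (bound <=1), unroll the exhaustion recursion (WP_0 = exit-now case; WP_j = one more guarded iteration, up to j = 1):
  WP_0: (not (x = -4)) and (not ((not (2*cnt + 3*x <= buf[3*x - 6] + buf[z] + 1)) or 3*z >= -14))
  WP_1: (x = -4 -> ((not (x = -4)) and (not ((not (2*cnt + 3*x <= buf[3*x - 6] + buf[z] + 1)) or 3*z >= -14)))) and ((not (x = -4)) -> (not ((not (2*cnt + 3*x <= buf[3*x - 6] + buf[z] + 1)) or 3*z >= -14)))
So before the loop: (x = -4 -> ((not (x = -4)) and (not ((not (2*cnt + 3*x <= buf[3*x - 6] + buf[z] + 1)) or 3*z >= -14)))) and ((not (x = -4)) -> (not ((not (2*cnt + 3*x <= buf[3*x - 6] + buf[z] + 1)) or 3*z >= -14)))
Before skip: (x = -4 -> ((not (x = -4)) and (not ((not (2*cnt + 3*x <= buf[3*x - 6] + buf[z] + 1)) or 3*z >= -14)))) and ((not (x = -4)) -> (not ((not (2*cnt + 3*x <= buf[3*x - 6] + buf[z] + 1)) or 3*z >= -14)))
Answer: WP = (x = -4 -> ((not (x = -4)) and (not ((not (2*cnt + 3*x <= buf[3*x - 6] + buf[z] + 1)) or 3*z >= -14)))) and ((not (x = -4)) -> (not ((not (2*cnt + 3*x <= buf[3*x - 6] + buf[z] + 1)) or 3*z >= -14)))


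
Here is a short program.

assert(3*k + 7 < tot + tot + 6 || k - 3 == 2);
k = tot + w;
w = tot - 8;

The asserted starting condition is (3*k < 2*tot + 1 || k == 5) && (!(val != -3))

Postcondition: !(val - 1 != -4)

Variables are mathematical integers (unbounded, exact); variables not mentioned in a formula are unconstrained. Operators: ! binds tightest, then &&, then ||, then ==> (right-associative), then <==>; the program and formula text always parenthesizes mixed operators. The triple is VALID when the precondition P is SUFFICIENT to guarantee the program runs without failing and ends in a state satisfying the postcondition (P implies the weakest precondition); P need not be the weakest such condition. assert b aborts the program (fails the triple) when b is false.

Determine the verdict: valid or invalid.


Working backward. After the program, the postcondition !(val - 1 != -4) must hold; in canonical form it is !(val != -3).
Before w := tot - 8: !(val != -3)
Before k := tot + w: !(val != -3)
Before assert 3*k + 7 < tot + tot + 6 || k - 3 == 2: (3*k < 2*tot - 1 || k == 5) && (!(val != -3))
The weakest precondition is (3*k < 2*tot - 1 || k == 5) && (!(val != -3)).
Check whether (3*k < 2*tot + 1 || k == 5) && (!(val != -3)) implies it.
Countermodel: at the initial state k = 0, tot = 0, val = -3, the precondition holds but the weakest precondition fails.
Answer: invalid


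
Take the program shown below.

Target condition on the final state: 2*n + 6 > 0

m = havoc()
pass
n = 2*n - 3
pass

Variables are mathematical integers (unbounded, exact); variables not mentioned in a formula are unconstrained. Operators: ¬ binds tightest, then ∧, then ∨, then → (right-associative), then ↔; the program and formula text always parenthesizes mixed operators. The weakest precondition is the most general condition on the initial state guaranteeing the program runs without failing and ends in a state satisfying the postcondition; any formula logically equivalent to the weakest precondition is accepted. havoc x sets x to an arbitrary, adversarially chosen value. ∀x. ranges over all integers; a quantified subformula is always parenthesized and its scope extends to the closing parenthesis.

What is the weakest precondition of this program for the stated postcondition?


Working backward. After the program, the postcondition 2*n + 6 > 0 must hold; in canonical form it is 2*n > -6.
Before skip: 2*n > -6
Before n := 2*n - 3: 4*n > 0
Before skip: 4*n > 0
Before havoc m: 4*n > 0
Answer: WP = 4*n > 0


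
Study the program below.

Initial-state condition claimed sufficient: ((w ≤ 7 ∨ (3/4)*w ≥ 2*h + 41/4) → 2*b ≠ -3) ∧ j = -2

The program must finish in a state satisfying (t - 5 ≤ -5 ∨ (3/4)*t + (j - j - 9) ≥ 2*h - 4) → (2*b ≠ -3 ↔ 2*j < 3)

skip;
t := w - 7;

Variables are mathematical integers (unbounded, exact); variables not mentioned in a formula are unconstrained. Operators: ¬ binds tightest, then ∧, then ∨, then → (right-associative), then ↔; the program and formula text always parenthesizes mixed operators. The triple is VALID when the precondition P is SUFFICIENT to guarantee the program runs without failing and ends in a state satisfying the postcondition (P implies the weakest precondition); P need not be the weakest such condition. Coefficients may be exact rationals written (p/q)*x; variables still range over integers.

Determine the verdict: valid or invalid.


Working backward. After the program, the postcondition (t - 5 ≤ -5 ∨ (3/4)*t + (j - j - 9) ≥ 2*h - 4) → (2*b ≠ -3 ↔ 2*j < 3) must hold; in canonical form it is (t ≤ 0 ∨ (3/4)*t ≥ 2*h + 5) → (2*b ≠ -3 ↔ 2*j < 3).
Before t := w - 7: (w ≤ 7 ∨ (3/4)*w ≥ 2*h + 41/4) → (2*b ≠ -3 ↔ 2*j < 3)
Before skip: (w ≤ 7 ∨ (3/4)*w ≥ 2*h + 41/4) → (2*b ≠ -3 ↔ 2*j < 3)
The weakest precondition is (w ≤ 7 ∨ (3/4)*w ≥ 2*h + 41/4) → (2*b ≠ -3 ↔ 2*j < 3).
Check whether ((w ≤ 7 ∨ (3/4)*w ≥ 2*h + 41/4) → 2*b ≠ -3) ∧ j = -2 implies it.
Every state satisfying the precondition satisfies the weakest precondition: the implication holds.
Answer: valid


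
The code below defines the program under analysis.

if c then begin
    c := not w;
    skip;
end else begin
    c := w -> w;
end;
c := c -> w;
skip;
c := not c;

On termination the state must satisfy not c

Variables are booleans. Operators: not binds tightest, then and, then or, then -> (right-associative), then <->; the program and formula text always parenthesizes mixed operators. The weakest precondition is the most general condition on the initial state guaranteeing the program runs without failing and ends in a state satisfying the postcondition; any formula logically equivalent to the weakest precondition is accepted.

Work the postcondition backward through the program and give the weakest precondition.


Working backward. After the program, not c must hold.
Before c := not c: c
Before skip: c
Before c := c -> w: c -> w
Then branch requires (not w) -> w; else branch requires w.
Before the if: (c -> ((not w) -> w)) and ((not c) -> w)
Answer: WP = (c -> ((not w) -> w)) and ((not c) -> w)


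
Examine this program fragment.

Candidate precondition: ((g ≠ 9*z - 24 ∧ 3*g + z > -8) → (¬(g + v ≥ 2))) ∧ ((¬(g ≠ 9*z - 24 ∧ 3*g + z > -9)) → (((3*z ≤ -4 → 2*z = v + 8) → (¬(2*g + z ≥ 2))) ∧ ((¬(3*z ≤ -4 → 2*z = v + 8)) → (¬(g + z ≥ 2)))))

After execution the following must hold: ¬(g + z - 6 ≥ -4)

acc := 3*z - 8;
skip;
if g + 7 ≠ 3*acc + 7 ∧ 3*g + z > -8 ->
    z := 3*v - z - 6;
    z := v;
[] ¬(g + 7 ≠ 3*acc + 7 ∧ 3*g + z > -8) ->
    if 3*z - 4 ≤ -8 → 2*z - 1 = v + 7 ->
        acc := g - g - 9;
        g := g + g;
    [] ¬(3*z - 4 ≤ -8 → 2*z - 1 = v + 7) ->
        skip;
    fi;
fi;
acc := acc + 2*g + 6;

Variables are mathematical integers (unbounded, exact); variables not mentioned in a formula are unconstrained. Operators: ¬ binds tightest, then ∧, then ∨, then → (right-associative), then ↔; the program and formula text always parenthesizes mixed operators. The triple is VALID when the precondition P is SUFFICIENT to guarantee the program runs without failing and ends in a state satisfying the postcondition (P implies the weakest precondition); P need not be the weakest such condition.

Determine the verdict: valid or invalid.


Working backward. After the program, the postcondition ¬(g + z - 6 ≥ -4) must hold; in canonical form it is ¬(g + z ≥ 2).
Before acc := acc + 2*g + 6: ¬(g + z ≥ 2)
Then branch requires ¬(g + v ≥ 2); else branch requires ((3*z ≤ -4 → 2*z = v + 8) → (¬(2*g + z ≥ 2))) ∧ ((¬(3*z ≤ -4 → 2*z = v + 8)) → (¬(g + z ≥ 2))).
Before the if: ((g ≠ 3*acc ∧ 3*g + z > -8) → (¬(g + v ≥ 2))) ∧ ((¬(g ≠ 3*acc ∧ 3*g + z > -8)) → (((3*z ≤ -4 → 2*z = v + 8) → (¬(2*g + z ≥ 2))) ∧ ((¬(3*z ≤ -4 → 2*z = v + 8)) → (¬(g + z ≥ 2)))))
Before skip: ((g ≠ 3*acc ∧ 3*g + z > -8) → (¬(g + v ≥ 2))) ∧ ((¬(g ≠ 3*acc ∧ 3*g + z > -8)) → (((3*z ≤ -4 → 2*z = v + 8) → (¬(2*g + z ≥ 2))) ∧ ((¬(3*z ≤ -4 → 2*z = v + 8)) → (¬(g + z ≥ 2)))))
Before acc := 3*z - 8: ((g ≠ 9*z - 24 ∧ 3*g + z > -8) → (¬(g + v ≥ 2))) ∧ ((¬(g ≠ 9*z - 24 ∧ 3*g + z > -8)) → (((3*z ≤ -4 → 2*z = v + 8) → (¬(2*g + z ≥ 2))) ∧ ((¬(3*z ≤ -4 → 2*z = v + 8)) → (¬(g + z ≥ 2)))))
The weakest precondition is ((g ≠ 9*z - 24 ∧ 3*g + z > -8) → (¬(g + v ≥ 2))) ∧ ((¬(g ≠ 9*z - 24 ∧ 3*g + z > -8)) → (((3*z ≤ -4 → 2*z = v + 8) → (¬(2*g + z ≥ 2))) ∧ ((¬(3*z ≤ -4 → 2*z = v + 8)) → (¬(g + z ≥ 2))))).
Check whether ((g ≠ 9*z - 24 ∧ 3*g + z > -8) → (¬(g + v ≥ 2))) ∧ ((¬(g ≠ 9*z - 24 ∧ 3*g + z > -9)) → (((3*z ≤ -4 → 2*z = v + 8) → (¬(2*g + z ≥ 2))) ∧ ((¬(3*z ≤ -4 → 2*z = v + 8)) → (¬(g + z ≥ 2))))) implies it.
Countermodel: at the initial state g = -10, v = 37, z = 22, the precondition holds but the weakest precondition fails.
Answer: invalid


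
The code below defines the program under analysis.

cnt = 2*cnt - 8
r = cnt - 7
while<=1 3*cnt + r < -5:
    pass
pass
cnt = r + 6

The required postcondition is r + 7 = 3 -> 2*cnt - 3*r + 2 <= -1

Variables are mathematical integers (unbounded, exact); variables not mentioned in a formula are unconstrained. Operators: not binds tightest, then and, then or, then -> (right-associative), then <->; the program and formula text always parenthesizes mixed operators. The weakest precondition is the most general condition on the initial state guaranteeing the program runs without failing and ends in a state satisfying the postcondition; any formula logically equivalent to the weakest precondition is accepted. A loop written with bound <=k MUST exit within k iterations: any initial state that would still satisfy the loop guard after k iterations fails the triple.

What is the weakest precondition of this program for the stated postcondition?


Working backward. After the program, the postcondition r + 7 = 3 -> 2*cnt - 3*r + 2 <= -1 must hold; in canonical form it is r = -4 -> 2*cnt <= 3*r - 3.
Before cnt := r + 6: r = -4 -> r >= 15
Before skip: r = -4 -> r >= 15
Before the loop (bound <=1), unroll the exhaustion recursion (WP_0 = exit-now case; WP_j = one more guarded iteration, up to j = 1):
  WP_0: (not (3*cnt + r < -5)) and (r = -4 -> r >= 15)
  WP_1: (3*cnt + r < -5 -> ((not (3*cnt + r < -5)) and (r = -4 -> r >= 15))) and ((not (3*cnt + r < -5)) -> (r = -4 -> r >= 15))
So before the loop: (3*cnt + r < -5 -> ((not (3*cnt + r < -5)) and (r = -4 -> r >= 15))) and ((not (3*cnt + r < -5)) -> (r = -4 -> r >= 15))
Before r := cnt - 7: (4*cnt < 2 -> ((not (4*cnt < 2)) and (cnt = 3 -> cnt >= 22))) and ((not (4*cnt < 2)) -> (cnt = 3 -> cnt >= 22))
Before cnt := 2*cnt - 8: (8*cnt < 34 -> ((not (8*cnt < 34)) and (2*cnt = 11 -> 2*cnt >= 30))) and ((not (8*cnt < 34)) -> (2*cnt = 11 -> 2*cnt >= 30))
Answer: WP = (8*cnt < 34 -> ((not (8*cnt < 34)) and (2*cnt = 11 -> 2*cnt >= 30))) and ((not (8*cnt < 34)) -> (2*cnt = 11 -> 2*cnt >= 30))


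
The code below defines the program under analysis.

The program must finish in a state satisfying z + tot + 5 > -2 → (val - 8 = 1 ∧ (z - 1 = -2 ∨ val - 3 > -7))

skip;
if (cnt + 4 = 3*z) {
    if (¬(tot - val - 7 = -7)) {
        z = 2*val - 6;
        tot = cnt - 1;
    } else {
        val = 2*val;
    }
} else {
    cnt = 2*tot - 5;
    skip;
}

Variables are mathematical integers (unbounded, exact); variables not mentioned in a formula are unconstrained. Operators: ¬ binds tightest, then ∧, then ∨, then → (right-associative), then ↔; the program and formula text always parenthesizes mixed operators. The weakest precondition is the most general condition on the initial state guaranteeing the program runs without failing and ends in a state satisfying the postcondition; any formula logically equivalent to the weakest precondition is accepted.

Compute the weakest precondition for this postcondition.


Working backward. After the program, the postcondition z + tot + 5 > -2 → (val - 8 = 1 ∧ (z - 1 = -2 ∨ val - 3 > -7)) must hold; in canonical form it is tot + z > -7 → (val = 9 ∧ (z = -1 ∨ val > -4)).
Then branch requires ((¬(tot = val)) → (cnt + 2*val > 0 → (val = 9 ∧ (2*val = 5 ∨ val > -4)))) ∧ (tot = val → (tot + z > -7 → (2*val = 9 ∧ (z = -1 ∨ 2*val > -4)))); else branch requires tot + z > -7 → (val = 9 ∧ (z = -1 ∨ val > -4)).
Before the if: (cnt = 3*z - 4 → (((¬(tot = val)) → (cnt + 2*val > 0 → (val = 9 ∧ (2*val = 5 ∨ val > -4)))) ∧ (tot = val → (tot + z > -7 → (2*val = 9 ∧ (z = -1 ∨ 2*val > -4)))))) ∧ ((¬(cnt = 3*z - 4)) → (tot + z > -7 → (val = 9 ∧ (z = -1 ∨ val > -4))))
Before skip: (cnt = 3*z - 4 → (((¬(tot = val)) → (cnt + 2*val > 0 → (val = 9 ∧ (2*val = 5 ∨ val > -4)))) ∧ (tot = val → (tot + z > -7 → (2*val = 9 ∧ (z = -1 ∨ 2*val > -4)))))) ∧ ((¬(cnt = 3*z - 4)) → (tot + z > -7 → (val = 9 ∧ (z = -1 ∨ val > -4))))
Answer: WP = (cnt = 3*z - 4 → (((¬(tot = val)) → (cnt + 2*val > 0 → (val = 9 ∧ (2*val = 5 ∨ val > -4)))) ∧ (tot = val → (tot + z > -7 → (2*val = 9 ∧ (z = -1 ∨ 2*val > -4)))))) ∧ ((¬(cnt = 3*z - 4)) → (tot + z > -7 → (val = 9 ∧ (z = -1 ∨ val > -4))))


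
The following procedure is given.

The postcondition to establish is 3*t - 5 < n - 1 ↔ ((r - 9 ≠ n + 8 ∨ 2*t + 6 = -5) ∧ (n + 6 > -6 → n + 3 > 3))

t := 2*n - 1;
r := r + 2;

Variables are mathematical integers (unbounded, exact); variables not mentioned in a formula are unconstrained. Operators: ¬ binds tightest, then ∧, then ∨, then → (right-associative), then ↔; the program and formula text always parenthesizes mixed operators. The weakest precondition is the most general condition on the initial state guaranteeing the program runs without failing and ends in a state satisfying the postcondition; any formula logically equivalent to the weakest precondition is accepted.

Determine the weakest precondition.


Working backward. After the program, the postcondition 3*t - 5 < n - 1 ↔ ((r - 9 ≠ n + 8 ∨ 2*t + 6 = -5) ∧ (n + 6 > -6 → n + 3 > 3)) must hold; in canonical form it is 3*t < n + 4 ↔ ((r ≠ n + 17 ∨ 2*t = -11) ∧ (n > -12 → n > 0)).
Before r := r + 2: 3*t < n + 4 ↔ ((r ≠ n + 15 ∨ 2*t = -11) ∧ (n > -12 → n > 0))
Before t := 2*n - 1: 5*n < 7 ↔ ((r ≠ n + 15 ∨ 4*n = -9) ∧ (n > -12 → n > 0))
Answer: WP = 5*n < 7 ↔ ((r ≠ n + 15 ∨ 4*n = -9) ∧ (n > -12 → n > 0))


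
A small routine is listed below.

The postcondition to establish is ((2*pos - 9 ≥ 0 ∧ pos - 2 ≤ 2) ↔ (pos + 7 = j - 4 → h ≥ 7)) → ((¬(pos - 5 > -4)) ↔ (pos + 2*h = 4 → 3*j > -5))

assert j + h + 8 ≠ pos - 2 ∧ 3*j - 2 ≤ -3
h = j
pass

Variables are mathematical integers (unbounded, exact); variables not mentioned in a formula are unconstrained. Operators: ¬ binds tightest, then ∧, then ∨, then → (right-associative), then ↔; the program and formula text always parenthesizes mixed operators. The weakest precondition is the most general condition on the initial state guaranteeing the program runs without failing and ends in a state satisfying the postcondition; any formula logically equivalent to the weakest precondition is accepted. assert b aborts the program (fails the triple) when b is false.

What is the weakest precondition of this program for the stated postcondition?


Working backward. After the program, the postcondition ((2*pos - 9 ≥ 0 ∧ pos - 2 ≤ 2) ↔ (pos + 7 = j - 4 → h ≥ 7)) → ((¬(pos - 5 > -4)) ↔ (pos + 2*h = 4 → 3*j > -5)) must hold; in canonical form it is ((2*pos ≥ 9 ∧ pos ≤ 4) ↔ (pos = j - 11 → h ≥ 7)) → ((¬(pos > 1)) ↔ (2*h + pos = 4 → 3*j > -5)).
Before skip: ((2*pos ≥ 9 ∧ pos ≤ 4) ↔ (pos = j - 11 → h ≥ 7)) → ((¬(pos > 1)) ↔ (2*h + pos = 4 → 3*j > -5))
Before h := j: ((2*pos ≥ 9 ∧ pos ≤ 4) ↔ (pos = j - 11 → j ≥ 7)) → ((¬(pos > 1)) ↔ (2*j + pos = 4 → 3*j > -5))
Before assert j + h + 8 ≠ pos - 2 ∧ 3*j - 2 ≤ -3: h + j ≠ pos - 10 ∧ 3*j ≤ -1 ∧ (((2*pos ≥ 9 ∧ pos ≤ 4) ↔ (pos = j - 11 → j ≥ 7)) → ((¬(pos > 1)) ↔ (2*j + pos = 4 → 3*j > -5)))
Answer: WP = h + j ≠ pos - 10 ∧ 3*j ≤ -1 ∧ (((2*pos ≥ 9 ∧ pos ≤ 4) ↔ (pos = j - 11 → j ≥ 7)) → ((¬(pos > 1)) ↔ (2*j + pos = 4 → 3*j > -5)))


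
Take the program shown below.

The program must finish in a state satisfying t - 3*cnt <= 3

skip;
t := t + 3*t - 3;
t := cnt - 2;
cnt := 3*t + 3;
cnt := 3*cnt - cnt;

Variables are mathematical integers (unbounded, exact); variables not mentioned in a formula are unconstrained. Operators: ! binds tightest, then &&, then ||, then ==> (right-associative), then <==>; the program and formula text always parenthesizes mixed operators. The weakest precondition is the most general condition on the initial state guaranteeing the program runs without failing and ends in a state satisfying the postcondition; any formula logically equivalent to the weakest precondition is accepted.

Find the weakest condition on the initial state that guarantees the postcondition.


Working backward. After the program, the postcondition t - 3*cnt <= 3 must hold; in canonical form it is t <= 3*cnt + 3.
Before cnt := 3*cnt - cnt: t <= 6*cnt + 3
Before cnt := 3*t + 3: 17*t >= -21
Before t := cnt - 2: 17*cnt >= 13
Before t := t + 3*t - 3: 17*cnt >= 13
Before skip: 17*cnt >= 13
Answer: WP = 17*cnt >= 13


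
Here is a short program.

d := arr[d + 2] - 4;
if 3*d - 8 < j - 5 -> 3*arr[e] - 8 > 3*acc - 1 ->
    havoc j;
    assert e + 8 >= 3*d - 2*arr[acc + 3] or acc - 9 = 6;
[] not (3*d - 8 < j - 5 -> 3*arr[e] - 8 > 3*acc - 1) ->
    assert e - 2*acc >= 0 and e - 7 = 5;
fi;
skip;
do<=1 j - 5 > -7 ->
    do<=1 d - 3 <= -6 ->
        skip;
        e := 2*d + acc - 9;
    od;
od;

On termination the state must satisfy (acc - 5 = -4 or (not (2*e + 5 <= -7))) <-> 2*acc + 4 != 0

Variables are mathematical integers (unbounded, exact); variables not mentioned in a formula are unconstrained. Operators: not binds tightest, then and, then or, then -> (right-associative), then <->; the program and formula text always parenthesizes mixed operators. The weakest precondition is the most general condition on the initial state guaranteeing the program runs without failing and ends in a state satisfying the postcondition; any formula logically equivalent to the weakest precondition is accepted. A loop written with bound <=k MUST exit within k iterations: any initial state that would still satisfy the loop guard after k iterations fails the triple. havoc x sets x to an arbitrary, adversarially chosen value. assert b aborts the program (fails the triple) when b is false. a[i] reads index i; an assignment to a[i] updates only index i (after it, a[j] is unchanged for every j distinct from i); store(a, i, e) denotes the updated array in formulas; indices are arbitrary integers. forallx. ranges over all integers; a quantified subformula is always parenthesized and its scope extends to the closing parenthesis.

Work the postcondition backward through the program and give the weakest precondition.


Working backward. After the program, the postcondition (acc - 5 = -4 or (not (2*e + 5 <= -7))) <-> 2*acc + 4 != 0 must hold; in canonical form it is (acc = 1 or (not (2*e <= -12))) <-> 2*acc != -4.
Before the loop (bound <=1), unroll the exhaustion recursion (WP_0 = exit-now case; WP_j = one more guarded iteration, up to j = 1):
  WP_0: (not (j > -2)) and ((acc = 1 or (not (2*e <= -12))) <-> 2*acc != -4)
  WP_1: (j > -2 -> ((d <= -3 -> ((not (d <= -3)) and (not (j > -2)) and ((acc = 1 or (not (2*acc + 4*d <= 6))) <-> 2*acc != -4))) and ((not (d <= -3)) -> ((not (j > -2)) and ((acc = 1 or (not (2*e <= -12))) <-> 2*acc != -4))))) and ((not (j > -2)) -> ((acc = 1 or (not (2*e <= -12))) <-> 2*acc != -4))
So before the loop: (j > -2 -> ((d <= -3 -> ((not (d <= -3)) and (not (j > -2)) and ((acc = 1 or (not (2*acc + 4*d <= 6))) <-> 2*acc != -4))) and ((not (d <= -3)) -> ((not (j > -2)) and ((acc = 1 or (not (2*e <= -12))) <-> 2*acc != -4))))) and ((not (j > -2)) -> ((acc = 1 or (not (2*e <= -12))) <-> 2*acc != -4))
Before skip: (j > -2 -> ((d <= -3 -> ((not (d <= -3)) and (not (j > -2)) and ((acc = 1 or (not (2*acc + 4*d <= 6))) <-> 2*acc != -4))) and ((not (d <= -3)) -> ((not (j > -2)) and ((acc = 1 or (not (2*e <= -12))) <-> 2*acc != -4))))) and ((not (j > -2)) -> ((acc = 1 or (not (2*e <= -12))) <-> 2*acc != -4))
Then branch requires forall j_1. ((2*arr[acc + 3] + e >= 3*d - 8 or acc = 15) and (j_1 > -2 -> ((d <= -3 -> ((not (d <= -3)) and (not (j_1 > -2)) and ((acc = 1 or (not (2*acc + 4*d <= 6))) <-> 2*acc != -4))) and ((not (d <= -3)) -> ((not (j_1 > -2)) and ((acc = 1 or (not (2*e <= -12))) <-> 2*acc != -4))))) and ((not (j_1 > -2)) -> ((acc = 1 or (not (2*e <= -12))) <-> 2*acc != -4))); else branch requires e >= 2*acc and e = 12 and (j > -2 -> ((d <= -3 -> ((not (d <= -3)) and (not (j > -2)) and ((acc = 1 or (not (2*acc + 4*d <= 6))) <-> 2*acc != -4))) and ((not (d <= -3)) -> ((not (j > -2)) and ((acc = 1 or (not (2*e <= -12))) <-> 2*acc != -4))))) and ((not (j > -2)) -> ((acc = 1 or (not (2*e <= -12))) <-> 2*acc != -4)).
Before the if: ((3*d < j + 3 -> 3*arr[e] > 3*acc + 7) -> (forall j_1. ((2*arr[acc + 3] + e >= 3*d - 8 or acc = 15) and (j_1 > -2 -> ((d <= -3 -> ((not (d <= -3)) and (not (j_1 > -2)) and ((acc = 1 or (not (2*acc + 4*d <= 6))) <-> 2*acc != -4))) and ((not (d <= -3)) -> ((not (j_1 > -2)) and ((acc = 1 or (not (2*e <= -12))) <-> 2*acc != -4))))) and ((not (j_1 > -2)) -> ((acc = 1 or (not (2*e <= -12))) <-> 2*acc != -4))))) and ((not (3*d < j + 3 -> 3*arr[e] > 3*acc + 7)) -> (e >= 2*acc and e = 12 and (j > -2 -> ((d <= -3 -> ((not (d <= -3)) and (not (j > -2)) and ((acc = 1 or (not (2*acc + 4*d <= 6))) <-> 2*acc != -4))) and ((not (d <= -3)) -> ((not (j > -2)) and ((acc = 1 or (not (2*e <= -12))) <-> 2*acc != -4))))) and ((not (j > -2)) -> ((acc = 1 or (not (2*e <= -12))) <-> 2*acc != -4))))
Before d := arr[d + 2] - 4: ((3*arr[d + 2] < j + 15 -> 3*arr[e] > 3*acc + 7) -> (forall j_1. ((2*arr[acc + 3] + e >= 3*arr[d + 2] - 20 or acc = 15) and (j_1 > -2 -> ((arr[d + 2] <= 1 -> ((not (arr[d + 2] <= 1)) and (not (j_1 > -2)) and ((acc = 1 or (not (4*arr[d + 2] + 2*acc <= 22))) <-> 2*acc != -4))) and ((not (arr[d + 2] <= 1)) -> ((not (j_1 > -2)) and ((acc = 1 or (not (2*e <= -12))) <-> 2*acc != -4))))) and ((not (j_1 > -2)) -> ((acc = 1 or (not (2*e <= -12))) <-> 2*acc != -4))))) and ((not (3*arr[d + 2] < j + 15 -> 3*arr[e] > 3*acc + 7)) -> (e >= 2*acc and e = 12 and (j > -2 -> ((arr[d + 2] <= 1 -> ((not (arr[d + 2] <= 1)) and (not (j > -2)) and ((acc = 1 or (not (4*arr[d + 2] + 2*acc <= 22))) <-> 2*acc != -4))) and ((not (arr[d + 2] <= 1)) -> ((not (j > -2)) and ((acc = 1 or (not (2*e <= -12))) <-> 2*acc != -4))))) and ((not (j > -2)) -> ((acc = 1 or (not (2*e <= -12))) <-> 2*acc != -4))))
Answer: WP = ((3*arr[d + 2] < j + 15 -> 3*arr[e] > 3*acc + 7) -> (forall j_1. ((2*arr[acc + 3] + e >= 3*arr[d + 2] - 20 or acc = 15) and (j_1 > -2 -> ((arr[d + 2] <= 1 -> ((not (arr[d + 2] <= 1)) and (not (j_1 > -2)) and ((acc = 1 or (not (4*arr[d + 2] + 2*acc <= 22))) <-> 2*acc != -4))) and ((not (arr[d + 2] <= 1)) -> ((not (j_1 > -2)) and ((acc = 1 or (not (2*e <= -12))) <-> 2*acc != -4))))) and ((not (j_1 > -2)) -> ((acc = 1 or (not (2*e <= -12))) <-> 2*acc != -4))))) and ((not (3*arr[d + 2] < j + 15 -> 3*arr[e] > 3*acc + 7)) -> (e >= 2*acc and e = 12 and (j > -2 -> ((arr[d + 2] <= 1 -> ((not (arr[d + 2] <= 1)) and (not (j > -2)) and ((acc = 1 or (not (4*arr[d + 2] + 2*acc <= 22))) <-> 2*acc != -4))) and ((not (arr[d + 2] <= 1)) -> ((not (j > -2)) and ((acc = 1 or (not (2*e <= -12))) <-> 2*acc != -4))))) and ((not (j > -2)) -> ((acc = 1 or (not (2*e <= -12))) <-> 2*acc != -4))))


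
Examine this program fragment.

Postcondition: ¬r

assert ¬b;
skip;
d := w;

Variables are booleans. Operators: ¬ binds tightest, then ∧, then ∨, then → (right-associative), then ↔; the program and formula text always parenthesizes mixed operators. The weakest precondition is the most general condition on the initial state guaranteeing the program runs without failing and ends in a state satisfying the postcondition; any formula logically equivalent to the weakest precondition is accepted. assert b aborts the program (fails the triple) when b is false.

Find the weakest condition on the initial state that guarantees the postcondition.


Working backward. After the program, ¬r must hold.
Before d := w: ¬r
Before skip: ¬r
Before assert ¬b: (¬b) ∧ (¬r)
Answer: WP = (¬b) ∧ (¬r)


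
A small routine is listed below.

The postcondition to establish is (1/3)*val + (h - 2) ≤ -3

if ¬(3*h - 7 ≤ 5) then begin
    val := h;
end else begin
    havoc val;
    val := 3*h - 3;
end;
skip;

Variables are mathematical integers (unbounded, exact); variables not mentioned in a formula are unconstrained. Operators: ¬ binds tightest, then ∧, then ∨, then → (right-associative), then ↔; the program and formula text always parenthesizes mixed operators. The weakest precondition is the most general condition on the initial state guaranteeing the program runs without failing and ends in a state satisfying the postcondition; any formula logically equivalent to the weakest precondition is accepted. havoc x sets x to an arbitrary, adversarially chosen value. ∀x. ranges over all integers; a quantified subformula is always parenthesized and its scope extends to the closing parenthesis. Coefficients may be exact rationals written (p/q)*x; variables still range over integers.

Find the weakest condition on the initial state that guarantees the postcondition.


Working backward. After the program, the postcondition (1/3)*val + (h - 2) ≤ -3 must hold; in canonical form it is h + (1/3)*val ≤ -1.
Before skip: h + (1/3)*val ≤ -1
Then branch requires (4/3)*h ≤ -1; else branch requires 2*h ≤ 0.
Before the if: ((¬(3*h ≤ 12)) → (4/3)*h ≤ -1) ∧ (3*h ≤ 12 → 2*h ≤ 0)
Answer: WP = ((¬(3*h ≤ 12)) → (4/3)*h ≤ -1) ∧ (3*h ≤ 12 → 2*h ≤ 0)


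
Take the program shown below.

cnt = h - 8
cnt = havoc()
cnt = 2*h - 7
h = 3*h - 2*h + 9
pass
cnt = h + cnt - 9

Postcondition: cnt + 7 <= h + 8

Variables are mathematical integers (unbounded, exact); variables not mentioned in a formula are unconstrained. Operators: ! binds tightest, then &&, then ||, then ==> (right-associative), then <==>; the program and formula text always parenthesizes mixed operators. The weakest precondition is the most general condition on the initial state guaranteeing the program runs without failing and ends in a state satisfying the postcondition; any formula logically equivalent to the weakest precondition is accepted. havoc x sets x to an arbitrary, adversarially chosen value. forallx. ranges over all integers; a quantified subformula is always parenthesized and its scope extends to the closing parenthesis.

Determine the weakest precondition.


Working backward. After the program, the postcondition cnt + 7 <= h + 8 must hold; in canonical form it is cnt <= h + 1.
Before cnt := h + cnt - 9: cnt <= 10
Before skip: cnt <= 10
Before h := 3*h - 2*h + 9: cnt <= 10
Before cnt := 2*h - 7: 2*h <= 17
Before havoc cnt: 2*h <= 17
Before cnt := h - 8: 2*h <= 17
Answer: WP = 2*h <= 17


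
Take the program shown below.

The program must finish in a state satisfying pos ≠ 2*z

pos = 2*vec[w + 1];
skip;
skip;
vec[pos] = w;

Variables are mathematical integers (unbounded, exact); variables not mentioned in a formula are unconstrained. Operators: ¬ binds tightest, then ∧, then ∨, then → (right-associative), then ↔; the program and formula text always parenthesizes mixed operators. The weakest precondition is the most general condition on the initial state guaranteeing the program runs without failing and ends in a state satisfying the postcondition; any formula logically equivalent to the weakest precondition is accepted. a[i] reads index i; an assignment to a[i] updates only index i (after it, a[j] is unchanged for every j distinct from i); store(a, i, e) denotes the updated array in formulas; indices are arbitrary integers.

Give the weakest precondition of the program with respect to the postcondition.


Working backward. After the program, pos ≠ 2*z must hold.
Before vec[pos] := w: pos ≠ 2*z
Before skip: pos ≠ 2*z
Before skip: pos ≠ 2*z
Before pos := 2*vec[w + 1]: 2*vec[w + 1] ≠ 2*z
Answer: WP = 2*vec[w + 1] ≠ 2*z


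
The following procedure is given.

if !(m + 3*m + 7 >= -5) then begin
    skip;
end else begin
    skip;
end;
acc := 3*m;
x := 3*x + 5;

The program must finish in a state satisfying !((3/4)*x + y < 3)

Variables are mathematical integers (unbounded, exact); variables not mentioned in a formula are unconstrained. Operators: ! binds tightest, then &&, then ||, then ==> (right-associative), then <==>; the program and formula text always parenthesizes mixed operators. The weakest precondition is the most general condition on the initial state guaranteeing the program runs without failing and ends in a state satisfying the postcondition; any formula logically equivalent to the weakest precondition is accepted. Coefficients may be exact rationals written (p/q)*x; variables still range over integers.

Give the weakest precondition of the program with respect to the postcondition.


Working backward. After the program, !((3/4)*x + y < 3) must hold.
Before x := 3*x + 5: !((9/4)*x + y < -3/4)
Before acc := 3*m: !((9/4)*x + y < -3/4)
Then branch requires !((9/4)*x + y < -3/4); else branch requires !((9/4)*x + y < -3/4).
Before the if: ((!(4*m >= -12)) ==> (!((9/4)*x + y < -3/4))) && (4*m >= -12 ==> (!((9/4)*x + y < -3/4)))
Answer: WP = ((!(4*m >= -12)) ==> (!((9/4)*x + y < -3/4))) && (4*m >= -12 ==> (!((9/4)*x + y < -3/4)))


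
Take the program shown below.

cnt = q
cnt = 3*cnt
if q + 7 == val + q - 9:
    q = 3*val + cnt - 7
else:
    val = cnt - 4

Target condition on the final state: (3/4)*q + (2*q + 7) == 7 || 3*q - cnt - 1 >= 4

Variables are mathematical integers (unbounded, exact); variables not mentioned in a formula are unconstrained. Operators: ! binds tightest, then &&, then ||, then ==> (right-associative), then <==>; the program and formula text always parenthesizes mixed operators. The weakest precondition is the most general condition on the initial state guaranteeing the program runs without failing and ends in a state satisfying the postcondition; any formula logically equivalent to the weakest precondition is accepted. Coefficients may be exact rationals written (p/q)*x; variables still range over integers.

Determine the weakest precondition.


Working backward. After the program, the postcondition (3/4)*q + (2*q + 7) == 7 || 3*q - cnt - 1 >= 4 must hold; in canonical form it is (11/4)*q == 0 || 3*q >= cnt + 5.
Then branch requires (11/4)*cnt + (33/4)*val == 77/4 || 2*cnt + 9*val >= 26; else branch requires (11/4)*q == 0 || 3*q >= cnt + 5.
Before the if: (val == 16 ==> ((11/4)*cnt + (33/4)*val == 77/4 || 2*cnt + 9*val >= 26)) && ((!(val == 16)) ==> ((11/4)*q == 0 || 3*q >= cnt + 5))
Before cnt := 3*cnt: (val == 16 ==> ((33/4)*cnt + (33/4)*val == 77/4 || 6*cnt + 9*val >= 26)) && ((!(val == 16)) ==> ((11/4)*q == 0 || 3*q >= 3*cnt + 5))
Before cnt := q: (val == 16 ==> ((33/4)*q + (33/4)*val == 77/4 || 6*q + 9*val >= 26)) && ((!(val == 16)) ==> (11/4)*q == 0)
Answer: WP = (val == 16 ==> ((33/4)*q + (33/4)*val == 77/4 || 6*q + 9*val >= 26)) && ((!(val == 16)) ==> (11/4)*q == 0)


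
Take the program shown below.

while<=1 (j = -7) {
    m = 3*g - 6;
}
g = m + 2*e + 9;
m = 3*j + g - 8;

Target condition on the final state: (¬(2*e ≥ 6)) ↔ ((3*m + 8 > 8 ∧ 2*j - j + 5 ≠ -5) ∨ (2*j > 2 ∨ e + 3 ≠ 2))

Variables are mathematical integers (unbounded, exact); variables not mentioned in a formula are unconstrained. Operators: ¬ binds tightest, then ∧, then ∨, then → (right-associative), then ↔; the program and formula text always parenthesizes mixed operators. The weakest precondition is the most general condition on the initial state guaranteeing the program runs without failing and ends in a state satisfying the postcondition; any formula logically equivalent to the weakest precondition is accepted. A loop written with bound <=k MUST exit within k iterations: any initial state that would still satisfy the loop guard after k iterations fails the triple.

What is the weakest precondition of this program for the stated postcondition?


Working backward. After the program, the postcondition (¬(2*e ≥ 6)) ↔ ((3*m + 8 > 8 ∧ 2*j - j + 5 ≠ -5) ∨ (2*j > 2 ∨ e + 3 ≠ 2)) must hold; in canonical form it is (¬(2*e ≥ 6)) ↔ ((3*m > 0 ∧ j ≠ -10) ∨ 2*j > 2 ∨ e ≠ -1).
Before m := 3*j + g - 8: (¬(2*e ≥ 6)) ↔ ((3*g + 9*j > 24 ∧ j ≠ -10) ∨ 2*j > 2 ∨ e ≠ -1)
Before g := m + 2*e + 9: (¬(2*e ≥ 6)) ↔ ((6*e + 9*j + 3*m > -3 ∧ j ≠ -10) ∨ 2*j > 2 ∨ e ≠ -1)
Before the loop (bound <=1), unroll the exhaustion recursion (WP_0 = exit-now case; WP_j = one more guarded iteration, up to j = 1):
  WP_0: (¬(j = -7)) ∧ ((¬(2*e ≥ 6)) ↔ ((6*e + 9*j + 3*m > -3 ∧ j ≠ -10) ∨ 2*j > 2 ∨ e ≠ -1))
  WP_1: (j = -7 → ((¬(j = -7)) ∧ ((¬(2*e ≥ 6)) ↔ ((6*e + 9*g + 9*j > 15 ∧ j ≠ -10) ∨ 2*j > 2 ∨ e ≠ -1)))) ∧ ((¬(j = -7)) → ((¬(2*e ≥ 6)) ↔ ((6*e + 9*j + 3*m > -3 ∧ j ≠ -10) ∨ 2*j > 2 ∨ e ≠ -1)))
So before the loop: (j = -7 → ((¬(j = -7)) ∧ ((¬(2*e ≥ 6)) ↔ ((6*e + 9*g + 9*j > 15 ∧ j ≠ -10) ∨ 2*j > 2 ∨ e ≠ -1)))) ∧ ((¬(j = -7)) → ((¬(2*e ≥ 6)) ↔ ((6*e + 9*j + 3*m > -3 ∧ j ≠ -10) ∨ 2*j > 2 ∨ e ≠ -1)))
Answer: WP = (j = -7 → ((¬(j = -7)) ∧ ((¬(2*e ≥ 6)) ↔ ((6*e + 9*g + 9*j > 15 ∧ j ≠ -10) ∨ 2*j > 2 ∨ e ≠ -1)))) ∧ ((¬(j = -7)) → ((¬(2*e ≥ 6)) ↔ ((6*e + 9*j + 3*m > -3 ∧ j ≠ -10) ∨ 2*j > 2 ∨ e ≠ -1)))


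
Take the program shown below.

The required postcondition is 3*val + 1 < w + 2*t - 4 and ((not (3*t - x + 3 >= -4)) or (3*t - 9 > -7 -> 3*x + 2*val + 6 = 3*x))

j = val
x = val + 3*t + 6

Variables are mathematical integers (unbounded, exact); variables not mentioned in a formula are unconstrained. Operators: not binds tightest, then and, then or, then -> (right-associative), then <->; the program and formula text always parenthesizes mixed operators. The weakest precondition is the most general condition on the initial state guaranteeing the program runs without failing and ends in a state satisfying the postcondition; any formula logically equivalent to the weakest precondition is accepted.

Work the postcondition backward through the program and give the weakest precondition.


Working backward. After the program, the postcondition 3*val + 1 < w + 2*t - 4 and ((not (3*t - x + 3 >= -4)) or (3*t - 9 > -7 -> 3*x + 2*val + 6 = 3*x)) must hold; in canonical form it is 3*val < 2*t + w - 5 and ((not (3*t >= x - 7)) or (3*t > 2 -> 2*val = -6)).
Before x := val + 3*t + 6: 3*val < 2*t + w - 5 and ((not (val <= 1)) or (3*t > 2 -> 2*val = -6))
Before j := val: 3*val < 2*t + w - 5 and ((not (val <= 1)) or (3*t > 2 -> 2*val = -6))
Answer: WP = 3*val < 2*t + w - 5 and ((not (val <= 1)) or (3*t > 2 -> 2*val = -6))


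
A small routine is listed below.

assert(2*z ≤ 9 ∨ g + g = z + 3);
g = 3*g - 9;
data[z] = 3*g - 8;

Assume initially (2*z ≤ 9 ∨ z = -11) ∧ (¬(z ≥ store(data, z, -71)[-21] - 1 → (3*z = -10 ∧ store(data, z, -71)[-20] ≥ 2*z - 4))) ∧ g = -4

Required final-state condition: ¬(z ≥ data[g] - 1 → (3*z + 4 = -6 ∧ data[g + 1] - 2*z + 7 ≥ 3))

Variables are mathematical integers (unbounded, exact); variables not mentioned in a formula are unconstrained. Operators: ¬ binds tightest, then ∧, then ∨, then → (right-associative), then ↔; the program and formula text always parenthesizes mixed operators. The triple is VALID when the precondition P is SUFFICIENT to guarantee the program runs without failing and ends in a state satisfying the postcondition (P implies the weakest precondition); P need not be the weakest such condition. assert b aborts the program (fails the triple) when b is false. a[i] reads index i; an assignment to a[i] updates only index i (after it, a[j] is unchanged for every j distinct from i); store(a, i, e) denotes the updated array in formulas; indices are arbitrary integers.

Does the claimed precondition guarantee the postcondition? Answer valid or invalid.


Working backward. After the program, the postcondition ¬(z ≥ data[g] - 1 → (3*z + 4 = -6 ∧ data[g + 1] - 2*z + 7 ≥ 3)) must hold; in canonical form it is ¬(z ≥ data[g] - 1 → (3*z = -10 ∧ data[g + 1] ≥ 2*z - 4)).
Before data[z] := 3*g - 8: ¬(z ≥ store(data, z, 3*g - 8)[g] - 1 → (3*z = -10 ∧ store(data, z, 3*g - 8)[g + 1] ≥ 2*z - 4))
Before g := 3*g - 9: ¬(z ≥ store(data, z, 9*g - 35)[3*g - 9] - 1 → (3*z = -10 ∧ store(data, z, 9*g - 35)[3*g - 8] ≥ 2*z - 4))
Before assert 2*z ≤ 9 ∨ g + g = z + 3: (2*z ≤ 9 ∨ 2*g = z + 3) ∧ (¬(z ≥ store(data, z, 9*g - 35)[3*g - 9] - 1 → (3*z = -10 ∧ store(data, z, 9*g - 35)[3*g - 8] ≥ 2*z - 4)))
The weakest precondition is (2*z ≤ 9 ∨ 2*g = z + 3) ∧ (¬(z ≥ store(data, z, 9*g - 35)[3*g - 9] - 1 → (3*z = -10 ∧ store(data, z, 9*g - 35)[3*g - 8] ≥ 2*z - 4))).
Check whether (2*z ≤ 9 ∨ z = -11) ∧ (¬(z ≥ store(data, z, -71)[-21] - 1 → (3*z = -10 ∧ store(data, z, -71)[-20] ≥ 2*z - 4))) ∧ g = -4 implies it.
Every state satisfying the precondition satisfies the weakest precondition: the implication holds.
Answer: valid


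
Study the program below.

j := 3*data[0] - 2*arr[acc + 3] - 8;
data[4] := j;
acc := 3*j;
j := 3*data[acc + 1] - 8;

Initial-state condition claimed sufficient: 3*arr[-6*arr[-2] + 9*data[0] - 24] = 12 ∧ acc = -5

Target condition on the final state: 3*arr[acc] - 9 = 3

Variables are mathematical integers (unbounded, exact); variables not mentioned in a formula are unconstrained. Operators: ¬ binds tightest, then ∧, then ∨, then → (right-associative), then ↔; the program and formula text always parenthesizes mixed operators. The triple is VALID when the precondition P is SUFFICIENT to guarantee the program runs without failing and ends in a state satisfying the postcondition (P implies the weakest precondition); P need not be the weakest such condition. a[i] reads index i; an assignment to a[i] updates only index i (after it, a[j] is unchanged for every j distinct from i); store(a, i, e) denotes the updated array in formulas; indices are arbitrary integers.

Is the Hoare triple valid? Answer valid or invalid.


Working backward. After the program, the postcondition 3*arr[acc] - 9 = 3 must hold; in canonical form it is 3*arr[acc] = 12.
Before j := 3*data[acc + 1] - 8: 3*arr[acc] = 12
Before acc := 3*j: 3*arr[3*j] = 12
Before data[4] := j: 3*arr[3*j] = 12
Before j := 3*data[0] - 2*arr[acc + 3] - 8: 3*arr[-6*arr[acc + 3] + 9*data[0] - 24] = 12
The weakest precondition is 3*arr[-6*arr[acc + 3] + 9*data[0] - 24] = 12.
Check whether 3*arr[-6*arr[-2] + 9*data[0] - 24] = 12 ∧ acc = -5 implies it.
Every state satisfying the precondition satisfies the weakest precondition: the implication holds.
Answer: valid
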